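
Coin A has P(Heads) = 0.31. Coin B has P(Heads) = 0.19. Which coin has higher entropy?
A

For binary distributions, entropy is maximized at p=0.5 and decreases as p moves toward 0 or 1.

H(A) = H(0.31) = 0.8932 bits
H(B) = H(0.19) = 0.7015 bits

Distribution A (p=0.31) is closer to uniform (p=0.5), so it has higher entropy.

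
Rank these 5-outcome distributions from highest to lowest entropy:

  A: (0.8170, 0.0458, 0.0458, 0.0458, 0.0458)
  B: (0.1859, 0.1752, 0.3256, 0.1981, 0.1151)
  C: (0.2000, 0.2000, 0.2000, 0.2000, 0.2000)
C > B > A

Key insight: Entropy is maximized by uniform distributions and minimized by concentrated distributions.

- Uniform distributions have maximum entropy log₂(5) = 2.3219 bits
- The more "peaked" or concentrated a distribution, the lower its entropy

Entropies:
  H(A) = 1.0526 bits
  H(B) = 2.2404 bits
  H(C) = 2.3219 bits

Ranking: C > B > A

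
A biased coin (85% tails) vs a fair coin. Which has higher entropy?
Fair coin

The fair coin is uniform (p=0.5), maximizing binary entropy at 1 bit. The biased coin has H(0.85) ≈ 0.610 bits — its outcome is more predictable, so its entropy is lower.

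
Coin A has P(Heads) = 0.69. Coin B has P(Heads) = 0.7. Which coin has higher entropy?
A

For binary distributions, entropy is maximized at p=0.5 and decreases as p moves toward 0 or 1.

H(A) = H(0.69) = 0.8932 bits
H(B) = H(0.7) = 0.8813 bits

Distribution A (p=0.69) is closer to uniform (p=0.5), so it has higher entropy.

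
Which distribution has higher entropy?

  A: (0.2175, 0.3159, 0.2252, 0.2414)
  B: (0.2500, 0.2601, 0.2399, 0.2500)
B

Both distributions are close to uniform, making this a harder comparison.

H(A) = 1.9832 bits
H(B) = 1.9994 bits

The distribution closer to uniform has higher entropy.
Answer: B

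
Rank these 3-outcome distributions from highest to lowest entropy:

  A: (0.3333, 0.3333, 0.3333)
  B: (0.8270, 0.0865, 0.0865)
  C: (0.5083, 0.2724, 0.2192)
A > C > B

Key insight: Entropy is maximized by uniform distributions and minimized by concentrated distributions.

- Uniform distributions have maximum entropy log₂(3) = 1.5850 bits
- The more "peaked" or concentrated a distribution, the lower its entropy

Entropies:
  H(A) = 1.5850 bits
  H(B) = 0.8375 bits
  H(C) = 1.4873 bits

Ranking: A > C > B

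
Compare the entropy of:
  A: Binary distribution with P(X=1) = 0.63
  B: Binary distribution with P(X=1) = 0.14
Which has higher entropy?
A

For binary distributions, entropy is maximized at p=0.5 and decreases as p moves toward 0 or 1.

H(A) = H(0.63) = 0.9507 bits
H(B) = H(0.14) = 0.5842 bits

Distribution A (p=0.63) is closer to uniform (p=0.5), so it has higher entropy.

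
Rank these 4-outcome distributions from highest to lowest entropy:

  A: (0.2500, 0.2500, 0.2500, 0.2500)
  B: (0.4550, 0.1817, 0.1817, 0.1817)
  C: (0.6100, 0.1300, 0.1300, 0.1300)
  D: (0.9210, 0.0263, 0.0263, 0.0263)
A > B > C > D

Key insight: Entropy is maximized by uniform distributions and minimized by concentrated distributions.

Entropies:
  H(A) = 2.0000 bits
  H(B) = 1.8580 bits
  H(C) = 1.5829 bits
  H(D) = 0.5239 bits

Ranking: A > B > C > D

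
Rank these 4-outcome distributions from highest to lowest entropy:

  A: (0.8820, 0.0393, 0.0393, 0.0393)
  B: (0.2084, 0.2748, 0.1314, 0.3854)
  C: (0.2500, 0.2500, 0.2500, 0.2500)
C > B > A

Key insight: Entropy is maximized by uniform distributions and minimized by concentrated distributions.

- Uniform distributions have maximum entropy log₂(4) = 2.0000 bits
- The more "peaked" or concentrated a distribution, the lower its entropy

Entropies:
  H(A) = 0.7106 bits
  H(B) = 1.8985 bits
  H(C) = 2.0000 bits

Ranking: C > B > A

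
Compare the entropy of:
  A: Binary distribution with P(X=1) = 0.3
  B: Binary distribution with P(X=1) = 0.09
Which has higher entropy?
A

For binary distributions, entropy is maximized at p=0.5 and decreases as p moves toward 0 or 1.

H(A) = H(0.3) = 0.8813 bits
H(B) = H(0.09) = 0.4365 bits

Distribution A (p=0.3) is closer to uniform (p=0.5), so it has higher entropy.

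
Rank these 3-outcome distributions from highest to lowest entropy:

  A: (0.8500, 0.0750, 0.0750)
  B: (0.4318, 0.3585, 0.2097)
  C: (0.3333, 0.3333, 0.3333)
C > B > A

Key insight: Entropy is maximized by uniform distributions and minimized by concentrated distributions.

- Uniform distributions have maximum entropy log₂(3) = 1.5850 bits
- The more "peaked" or concentrated a distribution, the lower its entropy

Entropies:
  H(A) = 0.7598 bits
  H(B) = 1.5263 bits
  H(C) = 1.5850 bits

Ranking: C > B > A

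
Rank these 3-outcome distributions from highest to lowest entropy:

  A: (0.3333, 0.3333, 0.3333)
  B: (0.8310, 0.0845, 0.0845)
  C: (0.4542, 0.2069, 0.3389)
A > C > B

Key insight: Entropy is maximized by uniform distributions and minimized by concentrated distributions.

- Uniform distributions have maximum entropy log₂(3) = 1.5850 bits
- The more "peaked" or concentrated a distribution, the lower its entropy

Entropies:
  H(A) = 1.5850 bits
  H(B) = 0.8244 bits
  H(C) = 1.5165 bits

Ranking: A > C > B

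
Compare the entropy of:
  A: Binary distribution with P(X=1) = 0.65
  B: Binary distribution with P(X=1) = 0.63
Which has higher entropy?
B

For binary distributions, entropy is maximized at p=0.5 and decreases as p moves toward 0 or 1.

H(A) = H(0.65) = 0.9341 bits
H(B) = H(0.63) = 0.9507 bits

Distribution B (p=0.63) is closer to uniform (p=0.5), so it has higher entropy.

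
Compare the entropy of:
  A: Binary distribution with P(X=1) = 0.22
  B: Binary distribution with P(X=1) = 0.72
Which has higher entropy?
B

For binary distributions, entropy is maximized at p=0.5 and decreases as p moves toward 0 or 1.

H(A) = H(0.22) = 0.7602 bits
H(B) = H(0.72) = 0.8555 bits

Distribution B (p=0.72) is closer to uniform (p=0.5), so it has higher entropy.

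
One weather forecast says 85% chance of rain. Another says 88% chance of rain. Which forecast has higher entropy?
85% forecast

Treat each forecast as a Bernoulli distribution. Binary entropy is maximized at p=0.5 and falls off symmetrically toward 0 or 1. The 85% forecast is closer to 50%, so it is more uncertain. H(85%) ≈ 0.610 bits, H(88%) ≈ 0.529 bits.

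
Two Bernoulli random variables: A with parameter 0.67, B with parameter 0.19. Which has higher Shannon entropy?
A

For binary distributions, entropy is maximized at p=0.5 and decreases as p moves toward 0 or 1.

H(A) = H(0.67) = 0.9149 bits
H(B) = H(0.19) = 0.7015 bits

Distribution A (p=0.67) is closer to uniform (p=0.5), so it has higher entropy.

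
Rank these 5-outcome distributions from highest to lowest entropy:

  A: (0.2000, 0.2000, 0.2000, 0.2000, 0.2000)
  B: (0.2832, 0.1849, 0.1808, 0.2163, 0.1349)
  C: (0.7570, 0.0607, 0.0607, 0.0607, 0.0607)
A > B > C

Key insight: Entropy is maximized by uniform distributions and minimized by concentrated distributions.

- Uniform distributions have maximum entropy log₂(5) = 2.3219 bits
- The more "peaked" or concentrated a distribution, the lower its entropy

Entropies:
  H(A) = 2.3219 bits
  H(B) = 2.2794 bits
  H(C) = 1.2860 bits

Ranking: A > B > C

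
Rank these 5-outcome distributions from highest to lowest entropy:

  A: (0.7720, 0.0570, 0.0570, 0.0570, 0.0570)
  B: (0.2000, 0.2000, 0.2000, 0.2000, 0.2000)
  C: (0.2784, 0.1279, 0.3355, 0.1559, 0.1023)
B > C > A

Key insight: Entropy is maximized by uniform distributions and minimized by concentrated distributions.

- Uniform distributions have maximum entropy log₂(5) = 2.3219 bits
- The more "peaked" or concentrated a distribution, the lower its entropy

Entropies:
  H(A) = 1.2305 bits
  H(B) = 2.3219 bits
  H(C) = 2.1762 bits

Ranking: B > C > A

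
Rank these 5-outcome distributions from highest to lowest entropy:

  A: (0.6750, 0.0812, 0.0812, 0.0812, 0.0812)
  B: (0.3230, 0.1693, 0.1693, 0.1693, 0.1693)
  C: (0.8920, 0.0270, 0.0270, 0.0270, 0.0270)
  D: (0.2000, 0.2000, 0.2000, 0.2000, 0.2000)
D > B > A > C

Key insight: Entropy is maximized by uniform distributions and minimized by concentrated distributions.

Entropies:
  H(A) = 1.5597 bits
  H(B) = 2.2616 bits
  H(C) = 0.7099 bits
  H(D) = 2.3219 bits

Ranking: D > B > A > C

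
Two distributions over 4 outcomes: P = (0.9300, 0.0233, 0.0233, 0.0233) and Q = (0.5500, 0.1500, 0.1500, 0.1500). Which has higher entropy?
Q

P is highly concentrated on one outcome (93%), making it nearly deterministic. Q spreads its mass more evenly (max 55%). The more spread-out distribution has higher entropy: H(P) ≈ 0.477 bits, H(Q) ≈ 1.706 bits.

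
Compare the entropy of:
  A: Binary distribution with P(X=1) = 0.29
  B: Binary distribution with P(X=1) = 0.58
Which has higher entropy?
B

For binary distributions, entropy is maximized at p=0.5 and decreases as p moves toward 0 or 1.

H(A) = H(0.29) = 0.8687 bits
H(B) = H(0.58) = 0.9815 bits

Distribution B (p=0.58) is closer to uniform (p=0.5), so it has higher entropy.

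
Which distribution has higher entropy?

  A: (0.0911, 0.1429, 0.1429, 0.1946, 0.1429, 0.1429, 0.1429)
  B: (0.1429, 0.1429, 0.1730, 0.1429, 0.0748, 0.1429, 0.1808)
A

Both distributions are close to uniform, making this a harder comparison.

H(A) = 2.7797 bits
H(B) = 2.7680 bits

The distribution closer to uniform has higher entropy.
Answer: A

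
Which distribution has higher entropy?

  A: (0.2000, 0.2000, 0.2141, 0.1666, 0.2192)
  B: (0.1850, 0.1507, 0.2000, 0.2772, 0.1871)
A

Both distributions are close to uniform, making this a harder comparison.

H(A) = 2.3157 bits
H(B) = 2.2917 bits

The distribution closer to uniform has higher entropy.
Answer: A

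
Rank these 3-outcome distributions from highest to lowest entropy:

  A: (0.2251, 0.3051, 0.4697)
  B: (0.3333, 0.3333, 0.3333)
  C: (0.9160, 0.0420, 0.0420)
B > A > C

Key insight: Entropy is maximized by uniform distributions and minimized by concentrated distributions.

- Uniform distributions have maximum entropy log₂(3) = 1.5850 bits
- The more "peaked" or concentrated a distribution, the lower its entropy

Entropies:
  H(A) = 1.5189 bits
  H(B) = 1.5850 bits
  H(C) = 0.5001 bits

Ranking: B > A > C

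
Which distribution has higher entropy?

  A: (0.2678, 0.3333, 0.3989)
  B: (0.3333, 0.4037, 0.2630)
A

Both distributions are close to uniform, making this a harder comparison.

H(A) = 1.5663 bits
H(B) = 1.5634 bits

The distribution closer to uniform has higher entropy.
Answer: A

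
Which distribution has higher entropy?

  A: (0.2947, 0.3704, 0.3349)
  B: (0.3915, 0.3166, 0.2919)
A

Both distributions are close to uniform, making this a harder comparison.

H(A) = 1.5787 bits
H(B) = 1.5735 bits

The distribution closer to uniform has higher entropy.
Answer: A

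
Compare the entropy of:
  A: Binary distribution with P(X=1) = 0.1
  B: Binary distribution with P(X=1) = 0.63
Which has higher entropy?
B

For binary distributions, entropy is maximized at p=0.5 and decreases as p moves toward 0 or 1.

H(A) = H(0.1) = 0.4690 bits
H(B) = H(0.63) = 0.9507 bits

Distribution B (p=0.63) is closer to uniform (p=0.5), so it has higher entropy.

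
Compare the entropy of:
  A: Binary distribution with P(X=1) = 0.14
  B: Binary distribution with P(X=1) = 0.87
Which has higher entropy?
A

For binary distributions, entropy is maximized at p=0.5 and decreases as p moves toward 0 or 1.

H(A) = H(0.14) = 0.5842 bits
H(B) = H(0.87) = 0.5574 bits

Distribution A (p=0.14) is closer to uniform (p=0.5), so it has higher entropy.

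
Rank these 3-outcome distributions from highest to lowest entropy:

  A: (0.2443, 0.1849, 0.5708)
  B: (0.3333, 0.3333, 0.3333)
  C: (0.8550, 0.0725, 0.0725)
B > A > C

Key insight: Entropy is maximized by uniform distributions and minimized by concentrated distributions.

- Uniform distributions have maximum entropy log₂(3) = 1.5850 bits
- The more "peaked" or concentrated a distribution, the lower its entropy

Entropies:
  H(A) = 1.4087 bits
  H(B) = 1.5850 bits
  H(C) = 0.7422 bits

Ranking: B > A > C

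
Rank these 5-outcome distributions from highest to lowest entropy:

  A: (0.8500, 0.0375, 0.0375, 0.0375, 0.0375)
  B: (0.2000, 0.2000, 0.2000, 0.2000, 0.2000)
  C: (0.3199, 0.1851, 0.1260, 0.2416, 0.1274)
B > C > A

Key insight: Entropy is maximized by uniform distributions and minimized by concentrated distributions.

- Uniform distributions have maximum entropy log₂(5) = 2.3219 bits
- The more "peaked" or concentrated a distribution, the lower its entropy

Entropies:
  H(A) = 0.9098 bits
  H(B) = 2.3219 bits
  H(C) = 2.2269 bits

Ranking: B > C > A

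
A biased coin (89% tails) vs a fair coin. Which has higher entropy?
Fair coin

The fair coin is uniform (p=0.5), maximizing binary entropy at 1 bit. The biased coin has H(0.89) ≈ 0.500 bits — its outcome is more predictable, so its entropy is lower.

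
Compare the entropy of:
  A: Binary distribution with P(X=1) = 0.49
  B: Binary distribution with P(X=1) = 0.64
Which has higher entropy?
A

For binary distributions, entropy is maximized at p=0.5 and decreases as p moves toward 0 or 1.

H(A) = H(0.49) = 0.9997 bits
H(B) = H(0.64) = 0.9427 bits

Distribution A (p=0.49) is closer to uniform (p=0.5), so it has higher entropy.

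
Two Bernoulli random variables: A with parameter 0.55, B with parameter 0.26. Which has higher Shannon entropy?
A

For binary distributions, entropy is maximized at p=0.5 and decreases as p moves toward 0 or 1.

H(A) = H(0.55) = 0.9928 bits
H(B) = H(0.26) = 0.8267 bits

Distribution A (p=0.55) is closer to uniform (p=0.5), so it has higher entropy.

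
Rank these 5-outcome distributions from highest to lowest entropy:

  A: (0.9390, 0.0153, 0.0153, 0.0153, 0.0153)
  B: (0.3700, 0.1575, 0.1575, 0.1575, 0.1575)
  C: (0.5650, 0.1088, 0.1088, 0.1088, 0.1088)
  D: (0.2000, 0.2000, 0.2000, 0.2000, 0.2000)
D > B > C > A

Key insight: Entropy is maximized by uniform distributions and minimized by concentrated distributions.

Entropies:
  H(A) = 0.4534 bits
  H(B) = 2.2107 bits
  H(C) = 1.8578 bits
  H(D) = 2.3219 bits

Ranking: D > B > C > A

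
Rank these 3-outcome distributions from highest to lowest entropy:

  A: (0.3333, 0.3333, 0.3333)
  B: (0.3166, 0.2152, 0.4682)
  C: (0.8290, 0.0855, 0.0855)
A > B > C

Key insight: Entropy is maximized by uniform distributions and minimized by concentrated distributions.

- Uniform distributions have maximum entropy log₂(3) = 1.5850 bits
- The more "peaked" or concentrated a distribution, the lower its entropy

Entropies:
  H(A) = 1.5850 bits
  H(B) = 1.5148 bits
  H(C) = 0.8310 bits

Ranking: A > B > C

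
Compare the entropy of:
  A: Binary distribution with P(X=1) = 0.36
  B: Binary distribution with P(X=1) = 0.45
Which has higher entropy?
B

For binary distributions, entropy is maximized at p=0.5 and decreases as p moves toward 0 or 1.

H(A) = H(0.36) = 0.9427 bits
H(B) = H(0.45) = 0.9928 bits

Distribution B (p=0.45) is closer to uniform (p=0.5), so it has higher entropy.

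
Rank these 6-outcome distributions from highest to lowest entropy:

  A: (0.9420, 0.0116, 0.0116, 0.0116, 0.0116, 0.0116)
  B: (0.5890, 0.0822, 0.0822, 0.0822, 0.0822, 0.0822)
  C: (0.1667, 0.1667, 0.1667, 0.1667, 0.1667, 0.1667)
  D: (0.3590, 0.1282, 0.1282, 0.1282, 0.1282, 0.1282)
C > D > B > A

Key insight: Entropy is maximized by uniform distributions and minimized by concentrated distributions.

Entropies:
  H(A) = 0.4541 bits
  H(B) = 1.9313 bits
  H(C) = 2.5850 bits
  H(D) = 2.4302 bits

Ranking: C > D > B > A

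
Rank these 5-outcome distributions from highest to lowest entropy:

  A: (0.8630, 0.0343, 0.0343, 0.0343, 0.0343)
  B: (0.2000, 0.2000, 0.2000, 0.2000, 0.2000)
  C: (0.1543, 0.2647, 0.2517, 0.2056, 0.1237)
B > C > A

Key insight: Entropy is maximized by uniform distributions and minimized by concentrated distributions.

- Uniform distributions have maximum entropy log₂(5) = 2.3219 bits
- The more "peaked" or concentrated a distribution, the lower its entropy

Entropies:
  H(A) = 0.8503 bits
  H(B) = 2.3219 bits
  H(C) = 2.2667 bits

Ranking: B > C > A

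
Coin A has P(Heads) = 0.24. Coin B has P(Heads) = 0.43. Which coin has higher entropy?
B

For binary distributions, entropy is maximized at p=0.5 and decreases as p moves toward 0 or 1.

H(A) = H(0.24) = 0.7950 bits
H(B) = H(0.43) = 0.9858 bits

Distribution B (p=0.43) is closer to uniform (p=0.5), so it has higher entropy.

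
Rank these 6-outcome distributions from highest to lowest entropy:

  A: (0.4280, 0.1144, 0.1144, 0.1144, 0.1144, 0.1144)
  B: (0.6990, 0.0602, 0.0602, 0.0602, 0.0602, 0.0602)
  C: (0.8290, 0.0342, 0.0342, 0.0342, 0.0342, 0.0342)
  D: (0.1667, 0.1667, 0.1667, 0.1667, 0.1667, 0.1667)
D > A > B > C

Key insight: Entropy is maximized by uniform distributions and minimized by concentrated distributions.

Entropies:
  H(A) = 2.3131 bits
  H(B) = 1.5814 bits
  H(C) = 1.0570 bits
  H(D) = 2.5850 bits

Ranking: D > A > B > C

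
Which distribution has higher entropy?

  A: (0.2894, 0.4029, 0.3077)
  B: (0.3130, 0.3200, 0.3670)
B

Both distributions are close to uniform, making this a harder comparison.

H(A) = 1.5693 bits
H(B) = 1.5813 bits

The distribution closer to uniform has higher entropy.
Answer: B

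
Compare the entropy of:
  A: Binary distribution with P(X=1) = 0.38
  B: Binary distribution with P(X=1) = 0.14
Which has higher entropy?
A

For binary distributions, entropy is maximized at p=0.5 and decreases as p moves toward 0 or 1.

H(A) = H(0.38) = 0.9580 bits
H(B) = H(0.14) = 0.5842 bits

Distribution A (p=0.38) is closer to uniform (p=0.5), so it has higher entropy.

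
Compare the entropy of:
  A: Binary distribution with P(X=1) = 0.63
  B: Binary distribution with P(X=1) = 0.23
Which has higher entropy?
A

For binary distributions, entropy is maximized at p=0.5 and decreases as p moves toward 0 or 1.

H(A) = H(0.63) = 0.9507 bits
H(B) = H(0.23) = 0.7780 bits

Distribution A (p=0.63) is closer to uniform (p=0.5), so it has higher entropy.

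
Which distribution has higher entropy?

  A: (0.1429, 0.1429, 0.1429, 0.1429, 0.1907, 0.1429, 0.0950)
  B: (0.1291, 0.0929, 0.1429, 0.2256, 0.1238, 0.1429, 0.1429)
A

Both distributions are close to uniform, making this a harder comparison.

H(A) = 2.7838 bits
H(B) = 2.7607 bits

The distribution closer to uniform has higher entropy.
Answer: A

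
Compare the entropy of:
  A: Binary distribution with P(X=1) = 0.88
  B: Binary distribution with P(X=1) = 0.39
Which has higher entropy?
B

For binary distributions, entropy is maximized at p=0.5 and decreases as p moves toward 0 or 1.

H(A) = H(0.88) = 0.5294 bits
H(B) = H(0.39) = 0.9648 bits

Distribution B (p=0.39) is closer to uniform (p=0.5), so it has higher entropy.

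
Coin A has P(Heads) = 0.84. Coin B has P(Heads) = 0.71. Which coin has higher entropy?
B

For binary distributions, entropy is maximized at p=0.5 and decreases as p moves toward 0 or 1.

H(A) = H(0.84) = 0.6343 bits
H(B) = H(0.71) = 0.8687 bits

Distribution B (p=0.71) is closer to uniform (p=0.5), so it has higher entropy.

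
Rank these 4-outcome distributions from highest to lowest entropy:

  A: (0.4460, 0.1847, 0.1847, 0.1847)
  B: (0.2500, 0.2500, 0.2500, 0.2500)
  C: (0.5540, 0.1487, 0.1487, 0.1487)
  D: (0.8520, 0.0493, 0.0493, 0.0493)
B > A > C > D

Key insight: Entropy is maximized by uniform distributions and minimized by concentrated distributions.

Entropies:
  H(A) = 1.8696 bits
  H(B) = 2.0000 bits
  H(C) = 1.6985 bits
  H(D) = 0.8394 bits

Ranking: B > A > C > D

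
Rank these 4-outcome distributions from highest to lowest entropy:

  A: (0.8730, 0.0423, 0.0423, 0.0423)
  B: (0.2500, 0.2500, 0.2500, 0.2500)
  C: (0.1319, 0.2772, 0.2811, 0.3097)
B > C > A

Key insight: Entropy is maximized by uniform distributions and minimized by concentrated distributions.

- Uniform distributions have maximum entropy log₂(4) = 2.0000 bits
- The more "peaked" or concentrated a distribution, the lower its entropy

Entropies:
  H(A) = 0.7504 bits
  H(B) = 2.0000 bits
  H(C) = 1.9370 bits

Ranking: B > C > A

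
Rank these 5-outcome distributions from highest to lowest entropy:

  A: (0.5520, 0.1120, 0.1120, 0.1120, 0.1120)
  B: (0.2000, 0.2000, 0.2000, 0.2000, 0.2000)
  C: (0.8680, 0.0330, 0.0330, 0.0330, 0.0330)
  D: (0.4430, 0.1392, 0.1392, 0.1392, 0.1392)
B > D > A > C

Key insight: Entropy is maximized by uniform distributions and minimized by concentrated distributions.

Entropies:
  H(A) = 1.8882 bits
  H(B) = 2.3219 bits
  H(C) = 0.8269 bits
  H(D) = 2.1046 bits

Ranking: B > D > A > C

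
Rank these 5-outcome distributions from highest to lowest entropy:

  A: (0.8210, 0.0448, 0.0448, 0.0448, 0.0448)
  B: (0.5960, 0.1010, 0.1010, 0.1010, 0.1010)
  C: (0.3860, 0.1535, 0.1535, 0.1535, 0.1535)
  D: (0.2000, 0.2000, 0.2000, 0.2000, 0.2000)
D > C > B > A

Key insight: Entropy is maximized by uniform distributions and minimized by concentrated distributions.

Entropies:
  H(A) = 1.0359 bits
  H(B) = 1.7812 bits
  H(C) = 2.1902 bits
  H(D) = 2.3219 bits

Ranking: D > C > B > A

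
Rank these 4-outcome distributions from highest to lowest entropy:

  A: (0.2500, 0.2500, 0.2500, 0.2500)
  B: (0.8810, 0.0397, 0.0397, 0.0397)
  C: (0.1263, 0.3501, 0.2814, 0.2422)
A > C > B

Key insight: Entropy is maximized by uniform distributions and minimized by concentrated distributions.

- Uniform distributions have maximum entropy log₂(4) = 2.0000 bits
- The more "peaked" or concentrated a distribution, the lower its entropy

Entropies:
  H(A) = 2.0000 bits
  H(B) = 0.7151 bits
  H(C) = 1.9173 bits

Ranking: A > C > B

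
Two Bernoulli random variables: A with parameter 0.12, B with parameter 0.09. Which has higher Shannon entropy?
A

For binary distributions, entropy is maximized at p=0.5 and decreases as p moves toward 0 or 1.

H(A) = H(0.12) = 0.5294 bits
H(B) = H(0.09) = 0.4365 bits

Distribution A (p=0.12) is closer to uniform (p=0.5), so it has higher entropy.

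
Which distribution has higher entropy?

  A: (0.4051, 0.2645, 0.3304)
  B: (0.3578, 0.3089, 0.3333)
B

Both distributions are close to uniform, making this a harder comparison.

H(A) = 1.5635 bits
H(B) = 1.5824 bits

The distribution closer to uniform has higher entropy.
Answer: B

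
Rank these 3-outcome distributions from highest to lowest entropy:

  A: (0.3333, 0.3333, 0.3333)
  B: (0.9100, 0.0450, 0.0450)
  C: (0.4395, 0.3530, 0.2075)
A > C > B

Key insight: Entropy is maximized by uniform distributions and minimized by concentrated distributions.

- Uniform distributions have maximum entropy log₂(3) = 1.5850 bits
- The more "peaked" or concentrated a distribution, the lower its entropy

Entropies:
  H(A) = 1.5850 bits
  H(B) = 0.5265 bits
  H(C) = 1.5223 bits

Ranking: A > C > B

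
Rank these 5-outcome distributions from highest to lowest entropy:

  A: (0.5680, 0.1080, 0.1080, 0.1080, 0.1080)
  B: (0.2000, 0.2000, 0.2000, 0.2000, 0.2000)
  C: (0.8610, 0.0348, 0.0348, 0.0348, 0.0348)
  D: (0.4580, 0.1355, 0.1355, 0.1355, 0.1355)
B > D > A > C

Key insight: Entropy is maximized by uniform distributions and minimized by concentrated distributions.

Entropies:
  H(A) = 1.8506 bits
  H(B) = 2.3219 bits
  H(C) = 0.8596 bits
  H(D) = 2.0789 bits

Ranking: B > D > A > C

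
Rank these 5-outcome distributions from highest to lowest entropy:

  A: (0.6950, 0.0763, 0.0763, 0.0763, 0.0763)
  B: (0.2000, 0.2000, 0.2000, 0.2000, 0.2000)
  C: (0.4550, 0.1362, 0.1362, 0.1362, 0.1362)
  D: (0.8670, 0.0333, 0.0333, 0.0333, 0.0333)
B > C > A > D

Key insight: Entropy is maximized by uniform distributions and minimized by concentrated distributions.

Entropies:
  H(A) = 1.4973 bits
  H(B) = 2.3219 bits
  H(C) = 2.0841 bits
  H(D) = 0.8316 bits

Ranking: B > C > A > D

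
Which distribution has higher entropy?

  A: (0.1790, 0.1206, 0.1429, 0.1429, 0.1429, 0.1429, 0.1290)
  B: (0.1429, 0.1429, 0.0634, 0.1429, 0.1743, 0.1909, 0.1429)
A

Both distributions are close to uniform, making this a harder comparison.

H(A) = 2.7976 bits
H(B) = 2.7518 bits

The distribution closer to uniform has higher entropy.
Answer: A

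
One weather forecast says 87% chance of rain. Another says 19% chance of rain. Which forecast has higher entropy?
19% forecast

Treat each forecast as a Bernoulli distribution. Binary entropy is maximized at p=0.5 and falls off symmetrically toward 0 or 1. The 19% forecast is closer to 50%, so it is more uncertain. H(87%) ≈ 0.557 bits, H(19%) ≈ 0.701 bits.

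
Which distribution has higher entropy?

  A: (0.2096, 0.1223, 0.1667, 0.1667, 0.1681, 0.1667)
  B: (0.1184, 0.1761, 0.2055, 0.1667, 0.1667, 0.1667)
A

Both distributions are close to uniform, making this a harder comparison.

H(A) = 2.5682 bits
H(B) = 2.5673 bits

The distribution closer to uniform has higher entropy.
Answer: A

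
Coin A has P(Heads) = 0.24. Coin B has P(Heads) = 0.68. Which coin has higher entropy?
B

For binary distributions, entropy is maximized at p=0.5 and decreases as p moves toward 0 or 1.

H(A) = H(0.24) = 0.7950 bits
H(B) = H(0.68) = 0.9044 bits

Distribution B (p=0.68) is closer to uniform (p=0.5), so it has higher entropy.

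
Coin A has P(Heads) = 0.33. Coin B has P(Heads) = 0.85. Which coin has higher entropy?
A

For binary distributions, entropy is maximized at p=0.5 and decreases as p moves toward 0 or 1.

H(A) = H(0.33) = 0.9149 bits
H(B) = H(0.85) = 0.6098 bits

Distribution A (p=0.33) is closer to uniform (p=0.5), so it has higher entropy.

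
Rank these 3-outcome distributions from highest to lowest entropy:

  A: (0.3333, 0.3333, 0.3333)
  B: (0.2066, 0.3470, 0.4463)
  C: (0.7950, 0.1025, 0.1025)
A > B > C

Key insight: Entropy is maximized by uniform distributions and minimized by concentrated distributions.

- Uniform distributions have maximum entropy log₂(3) = 1.5850 bits
- The more "peaked" or concentrated a distribution, the lower its entropy

Entropies:
  H(A) = 1.5850 bits
  H(B) = 1.5194 bits
  H(C) = 0.9368 bits

Ranking: A > B > C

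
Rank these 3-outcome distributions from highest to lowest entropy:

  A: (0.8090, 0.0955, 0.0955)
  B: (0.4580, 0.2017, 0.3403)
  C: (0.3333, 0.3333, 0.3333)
C > B > A

Key insight: Entropy is maximized by uniform distributions and minimized by concentrated distributions.

- Uniform distributions have maximum entropy log₂(3) = 1.5850 bits
- The more "peaked" or concentrated a distribution, the lower its entropy

Entropies:
  H(A) = 0.8946 bits
  H(B) = 1.5110 bits
  H(C) = 1.5850 bits

Ranking: C > B > A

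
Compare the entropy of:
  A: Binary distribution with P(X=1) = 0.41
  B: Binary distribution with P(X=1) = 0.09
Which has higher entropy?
A

For binary distributions, entropy is maximized at p=0.5 and decreases as p moves toward 0 or 1.

H(A) = H(0.41) = 0.9765 bits
H(B) = H(0.09) = 0.4365 bits

Distribution A (p=0.41) is closer to uniform (p=0.5), so it has higher entropy.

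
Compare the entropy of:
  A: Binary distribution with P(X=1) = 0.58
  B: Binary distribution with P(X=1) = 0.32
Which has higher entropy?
A

For binary distributions, entropy is maximized at p=0.5 and decreases as p moves toward 0 or 1.

H(A) = H(0.58) = 0.9815 bits
H(B) = H(0.32) = 0.9044 bits

Distribution A (p=0.58) is closer to uniform (p=0.5), so it has higher entropy.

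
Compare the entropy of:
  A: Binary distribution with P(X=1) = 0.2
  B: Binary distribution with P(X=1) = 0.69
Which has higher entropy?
B

For binary distributions, entropy is maximized at p=0.5 and decreases as p moves toward 0 or 1.

H(A) = H(0.2) = 0.7219 bits
H(B) = H(0.69) = 0.8932 bits

Distribution B (p=0.69) is closer to uniform (p=0.5), so it has higher entropy.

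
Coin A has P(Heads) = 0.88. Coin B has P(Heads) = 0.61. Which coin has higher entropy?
B

For binary distributions, entropy is maximized at p=0.5 and decreases as p moves toward 0 or 1.

H(A) = H(0.88) = 0.5294 bits
H(B) = H(0.61) = 0.9648 bits

Distribution B (p=0.61) is closer to uniform (p=0.5), so it has higher entropy.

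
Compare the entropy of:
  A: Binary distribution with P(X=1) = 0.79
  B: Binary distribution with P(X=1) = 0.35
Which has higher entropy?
B

For binary distributions, entropy is maximized at p=0.5 and decreases as p moves toward 0 or 1.

H(A) = H(0.79) = 0.7415 bits
H(B) = H(0.35) = 0.9341 bits

Distribution B (p=0.35) is closer to uniform (p=0.5), so it has higher entropy.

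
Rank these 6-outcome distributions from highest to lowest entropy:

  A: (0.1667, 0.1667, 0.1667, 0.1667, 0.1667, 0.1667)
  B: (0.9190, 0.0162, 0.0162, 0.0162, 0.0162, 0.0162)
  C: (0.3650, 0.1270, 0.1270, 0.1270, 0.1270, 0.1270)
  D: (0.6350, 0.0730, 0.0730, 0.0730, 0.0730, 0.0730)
A > C > D > B

Key insight: Entropy is maximized by uniform distributions and minimized by concentrated distributions.

Entropies:
  H(A) = 2.5850 bits
  H(B) = 0.5938 bits
  H(C) = 2.4212 bits
  H(D) = 1.7943 bits

Ranking: A > C > D > B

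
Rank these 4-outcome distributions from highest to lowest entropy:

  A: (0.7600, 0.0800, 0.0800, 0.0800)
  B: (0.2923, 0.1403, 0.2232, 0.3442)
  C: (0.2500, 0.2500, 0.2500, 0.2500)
C > B > A

Key insight: Entropy is maximized by uniform distributions and minimized by concentrated distributions.

- Uniform distributions have maximum entropy log₂(4) = 2.0000 bits
- The more "peaked" or concentrated a distribution, the lower its entropy

Entropies:
  H(A) = 1.1754 bits
  H(B) = 1.9287 bits
  H(C) = 2.0000 bits

Ranking: C > B > A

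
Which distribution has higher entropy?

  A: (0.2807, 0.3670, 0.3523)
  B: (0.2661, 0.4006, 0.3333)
A

Both distributions are close to uniform, making this a harder comparison.

H(A) = 1.5755 bits
H(B) = 1.5652 bits

The distribution closer to uniform has higher entropy.
Answer: A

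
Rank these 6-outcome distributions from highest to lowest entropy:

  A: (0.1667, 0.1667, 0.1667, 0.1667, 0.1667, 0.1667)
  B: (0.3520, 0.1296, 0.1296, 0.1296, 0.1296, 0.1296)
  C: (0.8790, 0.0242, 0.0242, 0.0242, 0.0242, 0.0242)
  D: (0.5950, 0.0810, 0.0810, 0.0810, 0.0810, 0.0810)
A > B > D > C

Key insight: Entropy is maximized by uniform distributions and minimized by concentrated distributions.

Entropies:
  H(A) = 2.5850 bits
  H(B) = 2.4405 bits
  H(C) = 0.8132 bits
  H(D) = 1.9142 bits

Ranking: A > B > D > C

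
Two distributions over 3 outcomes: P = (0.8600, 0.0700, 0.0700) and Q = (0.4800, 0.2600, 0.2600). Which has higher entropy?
Q

P is highly concentrated on one outcome (86%), making it nearly deterministic. Q spreads its mass more evenly (max 48%). The more spread-out distribution has higher entropy: H(P) ≈ 0.724 bits, H(Q) ≈ 1.519 bits.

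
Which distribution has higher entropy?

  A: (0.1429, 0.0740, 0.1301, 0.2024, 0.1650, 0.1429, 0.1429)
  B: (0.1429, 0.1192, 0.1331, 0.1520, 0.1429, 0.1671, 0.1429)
B

Both distributions are close to uniform, making this a harder comparison.

H(A) = 2.7592 bits
H(B) = 2.8007 bits

The distribution closer to uniform has higher entropy.
Answer: B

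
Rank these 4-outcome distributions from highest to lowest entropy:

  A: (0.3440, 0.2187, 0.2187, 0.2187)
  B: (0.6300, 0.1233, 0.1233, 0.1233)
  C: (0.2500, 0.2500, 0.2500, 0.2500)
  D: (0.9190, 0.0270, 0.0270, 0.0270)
C > A > B > D

Key insight: Entropy is maximized by uniform distributions and minimized by concentrated distributions.

Entropies:
  H(A) = 1.9683 bits
  H(B) = 1.5371 bits
  H(C) = 2.0000 bits
  H(D) = 0.5341 bits

Ranking: C > A > B > D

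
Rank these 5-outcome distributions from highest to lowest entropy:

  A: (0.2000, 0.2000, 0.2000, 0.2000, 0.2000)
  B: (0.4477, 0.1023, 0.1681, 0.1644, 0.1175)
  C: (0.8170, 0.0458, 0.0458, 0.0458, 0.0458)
A > B > C

Key insight: Entropy is maximized by uniform distributions and minimized by concentrated distributions.

- Uniform distributions have maximum entropy log₂(5) = 2.3219 bits
- The more "peaked" or concentrated a distribution, the lower its entropy

Entropies:
  H(A) = 2.3219 bits
  H(B) = 2.0792 bits
  H(C) = 1.0526 bits

Ranking: A > B > C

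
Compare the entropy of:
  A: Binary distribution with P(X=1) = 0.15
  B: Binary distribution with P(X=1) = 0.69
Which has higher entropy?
B

For binary distributions, entropy is maximized at p=0.5 and decreases as p moves toward 0 or 1.

H(A) = H(0.15) = 0.6098 bits
H(B) = H(0.69) = 0.8932 bits

Distribution B (p=0.69) is closer to uniform (p=0.5), so it has higher entropy.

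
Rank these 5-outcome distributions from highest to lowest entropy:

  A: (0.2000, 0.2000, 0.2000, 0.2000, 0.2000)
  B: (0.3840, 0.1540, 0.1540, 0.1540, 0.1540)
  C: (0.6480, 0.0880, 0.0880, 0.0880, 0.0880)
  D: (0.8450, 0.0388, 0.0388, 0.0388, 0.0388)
A > B > C > D

Key insight: Entropy is maximized by uniform distributions and minimized by concentrated distributions.

Entropies:
  H(A) = 2.3219 bits
  H(B) = 2.1928 bits
  H(C) = 1.6398 bits
  H(D) = 0.9322 bits

Ranking: A > B > C > D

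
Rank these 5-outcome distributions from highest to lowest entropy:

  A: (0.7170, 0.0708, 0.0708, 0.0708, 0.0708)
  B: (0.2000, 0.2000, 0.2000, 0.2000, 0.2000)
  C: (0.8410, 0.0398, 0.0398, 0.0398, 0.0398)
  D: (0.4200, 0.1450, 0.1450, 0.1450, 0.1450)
B > D > A > C

Key insight: Entropy is maximized by uniform distributions and minimized by concentrated distributions.

Entropies:
  H(A) = 1.4255 bits
  H(B) = 2.3219 bits
  H(C) = 0.9499 bits
  H(D) = 2.1415 bits

Ranking: B > D > A > C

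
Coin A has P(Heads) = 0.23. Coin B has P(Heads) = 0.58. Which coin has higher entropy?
B

For binary distributions, entropy is maximized at p=0.5 and decreases as p moves toward 0 or 1.

H(A) = H(0.23) = 0.7780 bits
H(B) = H(0.58) = 0.9815 bits

Distribution B (p=0.58) is closer to uniform (p=0.5), so it has higher entropy.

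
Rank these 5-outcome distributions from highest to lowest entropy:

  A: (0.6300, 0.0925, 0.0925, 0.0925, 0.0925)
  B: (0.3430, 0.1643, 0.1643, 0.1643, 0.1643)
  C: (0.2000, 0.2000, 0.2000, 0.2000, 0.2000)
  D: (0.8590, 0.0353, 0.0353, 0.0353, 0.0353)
C > B > A > D

Key insight: Entropy is maximized by uniform distributions and minimized by concentrated distributions.

Entropies:
  H(A) = 1.6907 bits
  H(B) = 2.2417 bits
  H(C) = 2.3219 bits
  H(D) = 0.8689 bits

Ranking: C > B > A > D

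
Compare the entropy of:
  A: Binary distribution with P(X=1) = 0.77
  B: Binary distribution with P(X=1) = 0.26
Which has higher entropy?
B

For binary distributions, entropy is maximized at p=0.5 and decreases as p moves toward 0 or 1.

H(A) = H(0.77) = 0.7780 bits
H(B) = H(0.26) = 0.8267 bits

Distribution B (p=0.26) is closer to uniform (p=0.5), so it has higher entropy.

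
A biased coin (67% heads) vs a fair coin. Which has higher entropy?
Fair coin

The fair coin is uniform (p=0.5), maximizing binary entropy at 1 bit. The biased coin has H(0.67) ≈ 0.915 bits — its outcome is more predictable, so its entropy is lower.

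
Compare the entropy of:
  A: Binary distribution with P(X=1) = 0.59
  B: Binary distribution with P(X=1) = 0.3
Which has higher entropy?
A

For binary distributions, entropy is maximized at p=0.5 and decreases as p moves toward 0 or 1.

H(A) = H(0.59) = 0.9765 bits
H(B) = H(0.3) = 0.8813 bits

Distribution A (p=0.59) is closer to uniform (p=0.5), so it has higher entropy.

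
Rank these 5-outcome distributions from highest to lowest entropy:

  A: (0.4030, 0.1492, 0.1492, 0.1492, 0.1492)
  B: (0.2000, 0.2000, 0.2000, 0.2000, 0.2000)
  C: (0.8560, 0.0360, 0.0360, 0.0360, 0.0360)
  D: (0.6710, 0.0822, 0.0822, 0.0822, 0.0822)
B > A > D > C

Key insight: Entropy is maximized by uniform distributions and minimized by concentrated distributions.

Entropies:
  H(A) = 2.1667 bits
  H(B) = 2.3219 bits
  H(C) = 0.8826 bits
  H(D) = 1.5719 bits

Ranking: B > A > D > C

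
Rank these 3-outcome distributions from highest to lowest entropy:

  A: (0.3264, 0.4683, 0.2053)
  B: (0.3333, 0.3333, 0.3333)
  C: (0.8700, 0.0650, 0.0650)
B > A > C

Key insight: Entropy is maximized by uniform distributions and minimized by concentrated distributions.

- Uniform distributions have maximum entropy log₂(3) = 1.5850 bits
- The more "peaked" or concentrated a distribution, the lower its entropy

Entropies:
  H(A) = 1.5087 bits
  H(B) = 1.5850 bits
  H(C) = 0.6874 bits

Ranking: B > A > C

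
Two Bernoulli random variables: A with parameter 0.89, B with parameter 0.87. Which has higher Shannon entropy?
B

For binary distributions, entropy is maximized at p=0.5 and decreases as p moves toward 0 or 1.

H(A) = H(0.89) = 0.4999 bits
H(B) = H(0.87) = 0.5574 bits

Distribution B (p=0.87) is closer to uniform (p=0.5), so it has higher entropy.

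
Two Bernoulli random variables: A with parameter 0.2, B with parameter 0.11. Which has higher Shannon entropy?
A

For binary distributions, entropy is maximized at p=0.5 and decreases as p moves toward 0 or 1.

H(A) = H(0.2) = 0.7219 bits
H(B) = H(0.11) = 0.4999 bits

Distribution A (p=0.2) is closer to uniform (p=0.5), so it has higher entropy.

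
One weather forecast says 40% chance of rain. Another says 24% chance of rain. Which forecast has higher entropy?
40% forecast

Treat each forecast as a Bernoulli distribution. Binary entropy is maximized at p=0.5 and falls off symmetrically toward 0 or 1. The 40% forecast is closer to 50%, so it is more uncertain. H(40%) ≈ 0.971 bits, H(24%) ≈ 0.795 bits.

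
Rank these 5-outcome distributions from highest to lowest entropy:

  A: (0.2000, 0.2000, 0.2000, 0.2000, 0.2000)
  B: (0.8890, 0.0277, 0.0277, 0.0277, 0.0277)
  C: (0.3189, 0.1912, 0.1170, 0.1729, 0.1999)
A > C > B

Key insight: Entropy is maximized by uniform distributions and minimized by concentrated distributions.

- Uniform distributions have maximum entropy log₂(5) = 2.3219 bits
- The more "peaked" or concentrated a distribution, the lower its entropy

Entropies:
  H(A) = 2.3219 bits
  H(B) = 0.7249 bits
  H(C) = 2.2465 bits

Ranking: A > C > B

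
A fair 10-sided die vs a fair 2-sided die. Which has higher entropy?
10-sided die

Both are uniform distributions; for uniform over n outcomes, H = log₂(n). H(10-sided) = log₂(10) = 3.322 bits and H(2-sided) = log₂(2) = 1.000 bits. More outcomes in a uniform distribution means higher entropy.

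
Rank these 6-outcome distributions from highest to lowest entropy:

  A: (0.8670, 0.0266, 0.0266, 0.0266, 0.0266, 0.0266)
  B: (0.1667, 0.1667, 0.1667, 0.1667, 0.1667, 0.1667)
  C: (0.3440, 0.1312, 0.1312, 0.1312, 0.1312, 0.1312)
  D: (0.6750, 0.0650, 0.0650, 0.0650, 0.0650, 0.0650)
B > C > D > A

Key insight: Entropy is maximized by uniform distributions and minimized by concentrated distributions.

Entropies:
  H(A) = 0.8744 bits
  H(B) = 2.5850 bits
  H(C) = 2.4518 bits
  H(D) = 1.6644 bits

Ranking: B > C > D > A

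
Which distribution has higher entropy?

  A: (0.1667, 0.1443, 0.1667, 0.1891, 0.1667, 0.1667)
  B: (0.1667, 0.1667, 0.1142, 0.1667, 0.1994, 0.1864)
A

Both distributions are close to uniform, making this a harder comparison.

H(A) = 2.5806 bits
H(B) = 2.5656 bits

The distribution closer to uniform has higher entropy.
Answer: A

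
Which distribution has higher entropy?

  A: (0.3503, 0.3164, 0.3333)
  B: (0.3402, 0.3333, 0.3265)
B

Both distributions are close to uniform, making this a harder comparison.

H(A) = 1.5837 bits
H(B) = 1.5848 bits

The distribution closer to uniform has higher entropy.
Answer: B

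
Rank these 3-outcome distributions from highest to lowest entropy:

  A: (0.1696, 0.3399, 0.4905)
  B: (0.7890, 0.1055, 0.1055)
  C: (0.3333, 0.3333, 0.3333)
C > A > B

Key insight: Entropy is maximized by uniform distributions and minimized by concentrated distributions.

- Uniform distributions have maximum entropy log₂(3) = 1.5850 bits
- The more "peaked" or concentrated a distribution, the lower its entropy

Entropies:
  H(A) = 1.4673 bits
  H(B) = 0.9544 bits
  H(C) = 1.5850 bits

Ranking: C > A > B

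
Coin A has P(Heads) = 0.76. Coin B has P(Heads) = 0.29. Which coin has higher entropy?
B

For binary distributions, entropy is maximized at p=0.5 and decreases as p moves toward 0 or 1.

H(A) = H(0.76) = 0.7950 bits
H(B) = H(0.29) = 0.8687 bits

Distribution B (p=0.29) is closer to uniform (p=0.5), so it has higher entropy.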